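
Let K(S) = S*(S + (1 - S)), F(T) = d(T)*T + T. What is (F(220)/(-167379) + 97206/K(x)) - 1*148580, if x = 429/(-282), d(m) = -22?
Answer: -1695231252852/7978399 ≈ -2.1248e+5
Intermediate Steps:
x = -143/94 (x = 429*(-1/282) = -143/94 ≈ -1.5213)
F(T) = -21*T (F(T) = -22*T + T = -21*T)
K(S) = S (K(S) = S*1 = S)
(F(220)/(-167379) + 97206/K(x)) - 1*148580 = (-21*220/(-167379) + 97206/(-143/94)) - 1*148580 = (-4620*(-1/167379) + 97206*(-94/143)) - 148580 = (1540/55793 - 9137364/143) - 148580 = -509800729432/7978399 - 148580 = -1695231252852/7978399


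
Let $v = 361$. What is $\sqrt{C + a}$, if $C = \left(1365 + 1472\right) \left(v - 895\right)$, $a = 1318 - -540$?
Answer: $10 i \sqrt{15131} \approx 1230.1 i$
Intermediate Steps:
$a = 1858$ ($a = 1318 + 540 = 1858$)
$C = -1514958$ ($C = \left(1365 + 1472\right) \left(361 - 895\right) = 2837 \left(-534\right) = -1514958$)
$\sqrt{C + a} = \sqrt{-1514958 + 1858} = \sqrt{-1513100} = 10 i \sqrt{15131}$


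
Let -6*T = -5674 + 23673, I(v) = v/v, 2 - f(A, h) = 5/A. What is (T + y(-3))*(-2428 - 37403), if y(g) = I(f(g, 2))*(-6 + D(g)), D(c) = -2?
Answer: 239610019/2 ≈ 1.1981e+8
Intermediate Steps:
f(A, h) = 2 - 5/A
I(v) = 1
T = -17999/6 (T = -(-5674 + 23673)/6 = -1/6*17999 = -17999/6 ≈ -2999.8)
y(g) = -8 (y(g) = 1*(-6 - 2) = 1*(-8) = -8)
(T + y(-3))*(-2428 - 37403) = (-17999/6 - 8)*(-2428 - 37403) = -18047/6*(-39831) = 239610019/2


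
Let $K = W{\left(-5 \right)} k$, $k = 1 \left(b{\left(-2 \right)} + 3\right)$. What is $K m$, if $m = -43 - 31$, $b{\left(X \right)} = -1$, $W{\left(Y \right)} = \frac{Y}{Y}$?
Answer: $-148$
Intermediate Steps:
$W{\left(Y \right)} = 1$
$k = 2$ ($k = 1 \left(-1 + 3\right) = 1 \cdot 2 = 2$)
$m = -74$
$K = 2$ ($K = 1 \cdot 2 = 2$)
$K m = 2 \left(-74\right) = -148$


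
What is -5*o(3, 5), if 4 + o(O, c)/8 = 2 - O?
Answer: 200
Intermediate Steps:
o(O, c) = -16 - 8*O (o(O, c) = -32 + 8*(2 - O) = -32 + (16 - 8*O) = -16 - 8*O)
-5*o(3, 5) = -5*(-16 - 8*3) = -5*(-16 - 24) = -5*(-40) = 200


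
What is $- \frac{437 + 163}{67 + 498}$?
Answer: $- \frac{120}{113} \approx -1.0619$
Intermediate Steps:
$- \frac{437 + 163}{67 + 498} = - \frac{600}{565} = \left(-1\right) \frac{120}{113} = - \frac{120}{113}$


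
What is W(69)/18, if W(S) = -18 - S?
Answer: -29/6 ≈ -4.8333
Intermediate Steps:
W(69)/18 = (-18 - 1*69)/18 = (-18 - 69)*(1/18) = -87*1/18 = -29/6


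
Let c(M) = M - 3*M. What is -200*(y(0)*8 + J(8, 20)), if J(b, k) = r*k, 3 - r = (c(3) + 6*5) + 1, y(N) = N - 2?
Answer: 91200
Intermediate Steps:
y(N) = -2 + N
c(M) = -2*M
r = -22 (r = 3 - ((-2*3 + 6*5) + 1) = 3 - ((-6 + 30) + 1) = 3 - (24 + 1) = 3 - 1*25 = 3 - 25 = -22)
J(b, k) = -22*k
-200*(y(0)*8 + J(8, 20)) = -200*((-2 + 0)*8 - 22*20) = -200*(-2*8 - 440) = -200*(-16 - 440) = -200*(-456) = 91200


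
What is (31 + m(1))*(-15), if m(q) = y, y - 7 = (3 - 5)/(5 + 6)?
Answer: -6240/11 ≈ -567.27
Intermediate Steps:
y = 75/11 (y = 7 + (3 - 5)/(5 + 6) = 7 - 2/11 = 75/11 ≈ 6.8182)
m(q) = 75/11
(31 + m(1))*(-15) = (31 + 75/11)*(-15) = (416/11)*(-15) = -6240/11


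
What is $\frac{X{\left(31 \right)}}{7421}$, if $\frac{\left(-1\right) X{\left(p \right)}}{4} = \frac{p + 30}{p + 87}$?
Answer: $- \frac{122}{437839} \approx -0.00027864$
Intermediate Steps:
$X{\left(p \right)} = - \frac{4 \left(30 + p\right)}{87 + p}$ ($X{\left(p \right)} = - 4 \frac{p + 30}{p + 87} = - 4 \frac{30 + p}{87 + p} = - \frac{4 \left(30 + p\right)}{87 + p}$)
$\frac{X{\left(31 \right)}}{7421} = \frac{4 \frac{1}{87 + 31} \left(-30 - 31\right)}{7421} = \frac{4 \left(-30 - 31\right)}{118} \cdot \frac{1}{7421} = 4 \cdot \frac{1}{118} \left(-61\right) \frac{1}{7421} = \left(- \frac{122}{59}\right) \frac{1}{7421} = - \frac{122}{437839}$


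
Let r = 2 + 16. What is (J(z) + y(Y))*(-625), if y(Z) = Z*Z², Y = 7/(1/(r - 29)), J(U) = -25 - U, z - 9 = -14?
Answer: 285345625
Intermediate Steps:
z = -5 (z = 9 - 14 = -5)
r = 18
Y = -77 (Y = 7/(1/(18 - 29)) = 7/(1/(-11)) = 7/(-1/11) = 7*(-11) = -77)
y(Z) = Z³
(J(z) + y(Y))*(-625) = ((-25 - 1*(-5)) + (-77)³)*(-625) = ((-25 + 5) - 456533)*(-625) = (-20 - 456533)*(-625) = -456553*(-625) = 285345625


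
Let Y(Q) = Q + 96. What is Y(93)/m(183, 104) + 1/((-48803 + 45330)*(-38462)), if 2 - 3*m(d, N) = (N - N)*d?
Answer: 18934756061/66789263 ≈ 283.50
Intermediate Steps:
Y(Q) = 96 + Q
m(d, N) = ⅔ (m(d, N) = ⅔ - (N - N)*d/3 = ⅔ - 0*d = ⅔ - ⅓*0 = ⅔ + 0 = ⅔)
Y(93)/m(183, 104) + 1/((-48803 + 45330)*(-38462)) = (96 + 93)/(⅔) + 1/((-48803 + 45330)*(-38462)) = 189*(3/2) - 1/38462/(-3473) = 567/2 - 1/3473*(-1/38462) = 567/2 + 1/133578526 = 18934756061/66789263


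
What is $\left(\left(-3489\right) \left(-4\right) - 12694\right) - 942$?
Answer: $320$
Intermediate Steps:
$\left(\left(-3489\right) \left(-4\right) - 12694\right) - 942 = \left(13956 - 12694\right) - 942 = 1262 - 942 = 320$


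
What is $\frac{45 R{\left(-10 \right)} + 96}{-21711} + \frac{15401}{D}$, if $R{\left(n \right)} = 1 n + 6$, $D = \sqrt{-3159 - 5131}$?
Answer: $\frac{28}{7237} - \frac{15401 i \sqrt{8290}}{8290} \approx 0.003869 - 169.15 i$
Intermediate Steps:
$D = i \sqrt{8290}$ ($D = \sqrt{-8290} = i \sqrt{8290} \approx 91.049 i$)
$R{\left(n \right)} = 6 + n$ ($R{\left(n \right)} = n + 6 = 6 + n$)
$\frac{45 R{\left(-10 \right)} + 96}{-21711} + \frac{15401}{D} = \frac{45 \left(6 - 10\right) + 96}{-21711} + \frac{15401}{i \sqrt{8290}} = \left(45 \left(-4\right) + 96\right) \left(- \frac{1}{21711}\right) + 15401 \left(- \frac{i \sqrt{8290}}{8290}\right) = \left(-180 + 96\right) \left(- \frac{1}{21711}\right) - \frac{15401 i \sqrt{8290}}{8290} = \left(-84\right) \left(- \frac{1}{21711}\right) - \frac{15401 i \sqrt{8290}}{8290} = \frac{28}{7237} - \frac{15401 i \sqrt{8290}}{8290}$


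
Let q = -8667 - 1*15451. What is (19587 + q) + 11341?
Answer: 6810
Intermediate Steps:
q = -24118 (q = -8667 - 15451 = -24118)
(19587 + q) + 11341 = (19587 - 24118) + 11341 = -4531 + 11341 = 6810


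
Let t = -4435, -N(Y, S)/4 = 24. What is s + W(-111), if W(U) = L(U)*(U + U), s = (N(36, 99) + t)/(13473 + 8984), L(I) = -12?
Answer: 59820917/22457 ≈ 2663.8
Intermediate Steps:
N(Y, S) = -96 (N(Y, S) = -4*24 = -96)
s = -4531/22457 (s = (-96 - 4435)/(13473 + 8984) = -4531/22457 ≈ -0.20176)
W(U) = -24*U (W(U) = -12*(U + U) = -24*U)
s + W(-111) = -4531/22457 - 24*(-111) = -4531/22457 + 2664 = 59820917/22457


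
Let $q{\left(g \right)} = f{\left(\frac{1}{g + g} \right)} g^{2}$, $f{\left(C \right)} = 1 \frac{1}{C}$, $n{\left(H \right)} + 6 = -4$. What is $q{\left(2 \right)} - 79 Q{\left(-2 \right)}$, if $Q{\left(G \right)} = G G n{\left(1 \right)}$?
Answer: $3176$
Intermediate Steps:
$n{\left(H \right)} = -10$ ($n{\left(H \right)} = -6 - 4 = -10$)
$Q{\left(G \right)} = - 10 G^{2}$ ($Q{\left(G \right)} = G G \left(-10\right) = G^{2} \left(-10\right) = - 10 G^{2}$)
$f{\left(C \right)} = \frac{1}{C}$
$q{\left(g \right)} = 2 g^{3}$ ($q{\left(g \right)} = \frac{g^{2}}{\frac{1}{g + g}} = \frac{g^{2}}{\frac{1}{2 g}} = \frac{g^{2}}{\frac{1}{2} \frac{1}{g}} = 2 g g^{2} = 2 g^{3}$)
$q{\left(2 \right)} - 79 Q{\left(-2 \right)} = 2 \cdot 2^{3} - 79 \left(- 10 \left(-2\right)^{2}\right) = 2 \cdot 8 - 79 \left(\left(-10\right) 4\right) = 16 - -3160 = 16 + 3160 = 3176$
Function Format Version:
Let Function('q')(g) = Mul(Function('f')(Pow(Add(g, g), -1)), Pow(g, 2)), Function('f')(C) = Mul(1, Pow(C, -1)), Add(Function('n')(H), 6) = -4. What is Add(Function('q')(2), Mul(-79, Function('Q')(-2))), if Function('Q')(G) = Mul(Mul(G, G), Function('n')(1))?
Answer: 3176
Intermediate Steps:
Function('n')(H) = -10 (Function('n')(H) = Add(-6, -4) = -10)
Function('Q')(G) = Mul(-10, Pow(G, 2)) (Function('Q')(G) = Mul(Mul(G, G), -10) = Mul(Pow(G, 2), -10) = Mul(-10, Pow(G, 2)))
Function('f')(C) = Pow(C, -1)
Function('q')(g) = Mul(2, Pow(g, 3)) (Function('q')(g) = Mul(Pow(Pow(Add(g, g), -1), -1), Pow(g, 2)) = Mul(Pow(Pow(Mul(2, g), -1), -1), Pow(g, 2)) = Mul(Pow(Mul(Rational(1, 2), Pow(g, -1)), -1), Pow(g, 2)) = Mul(Mul(2, g), Pow(g, 2)) = Mul(2, Pow(g, 3)))
Add(Function('q')(2), Mul(-79, Function('Q')(-2))) = Add(Mul(2, Pow(2, 3)), Mul(-79, Mul(-10, Pow(-2, 2)))) = Add(Mul(2, 8), Mul(-79, Mul(-10, 4))) = Add(16, Mul(-79, -40)) = Add(16, 3160) = 3176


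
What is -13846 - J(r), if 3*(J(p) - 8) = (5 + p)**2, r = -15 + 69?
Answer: -45043/3 ≈ -15014.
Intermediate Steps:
r = 54
J(p) = 8 + (5 + p)**2/3
-13846 - J(r) = -13846 - (8 + (5 + 54)**2/3) = -13846 - (8 + (1/3)*59**2) = -13846 - (8 + (1/3)*3481) = -13846 - (8 + 3481/3) = -13846 - 1*3505/3 = -13846 - 3505/3 = -45043/3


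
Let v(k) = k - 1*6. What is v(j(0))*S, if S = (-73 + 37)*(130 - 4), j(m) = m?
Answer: 27216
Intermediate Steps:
v(k) = -6 + k (v(k) = k - 6 = -6 + k)
S = -4536 (S = -36*126 = -4536)
v(j(0))*S = (-6 + 0)*(-4536) = -6*(-4536) = 27216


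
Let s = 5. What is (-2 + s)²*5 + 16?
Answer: 61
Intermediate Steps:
(-2 + s)²*5 + 16 = (-2 + 5)²*5 + 16 = 3²*5 + 16 = 9*5 + 16 = 45 + 16 = 61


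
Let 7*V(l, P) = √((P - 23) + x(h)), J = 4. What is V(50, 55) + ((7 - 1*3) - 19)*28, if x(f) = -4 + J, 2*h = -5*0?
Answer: -420 + 4*√2/7 ≈ -419.19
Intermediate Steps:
h = 0 (h = (-5*0)/2 = (½)*0 = 0)
x(f) = 0 (x(f) = -4 + 4 = 0)
V(l, P) = √(-23 + P)/7 (V(l, P) = √((P - 23) + 0)/7 = √((-23 + P) + 0)/7 = √(-23 + P)/7)
V(50, 55) + ((7 - 1*3) - 19)*28 = √(-23 + 55)/7 + ((7 - 1*3) - 19)*28 = √32/7 + ((7 - 3) - 19)*28 = (4*√2)/7 + (4 - 19)*28 = 4*√2/7 - 15*28 = 4*√2/7 - 420 = -420 + 4*√2/7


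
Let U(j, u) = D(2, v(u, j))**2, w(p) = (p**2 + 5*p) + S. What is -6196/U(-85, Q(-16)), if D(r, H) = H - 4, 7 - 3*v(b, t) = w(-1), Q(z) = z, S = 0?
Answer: -55764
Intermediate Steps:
w(p) = p**2 + 5*p (w(p) = (p**2 + 5*p) + 0 = p**2 + 5*p)
v(b, t) = 11/3 (v(b, t) = 7/3 - (-1)*(5 - 1)/3 = 7/3 - (-1)*4/3 = 7/3 - 1/3*(-4) = 7/3 + 4/3 = 11/3)
D(r, H) = -4 + H
U(j, u) = 1/9 (U(j, u) = (-4 + 11/3)**2 = (-1/3)**2 = 1/9)
-6196/U(-85, Q(-16)) = -6196/1/9 = -6196*9 = -55764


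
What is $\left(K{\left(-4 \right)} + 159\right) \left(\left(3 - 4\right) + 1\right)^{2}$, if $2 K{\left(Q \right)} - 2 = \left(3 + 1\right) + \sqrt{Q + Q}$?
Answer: $0$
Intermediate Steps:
$K{\left(Q \right)} = 3 + \frac{\sqrt{2} \sqrt{Q}}{2}$ ($K{\left(Q \right)} = 1 + \frac{\left(3 + 1\right) + \sqrt{Q + Q}}{2} = 1 + \frac{4 + \sqrt{2 Q}}{2} = 1 + \frac{4 + \sqrt{2} \sqrt{Q}}{2} = 1 + \left(2 + \frac{\sqrt{2} \sqrt{Q}}{2}\right) = 3 + \frac{\sqrt{2} \sqrt{Q}}{2}$)
$\left(K{\left(-4 \right)} + 159\right) \left(\left(3 - 4\right) + 1\right)^{2} = \left(\left(3 + \frac{\sqrt{2} \sqrt{-4}}{2}\right) + 159\right) \left(\left(3 - 4\right) + 1\right)^{2} = \left(\left(3 + \frac{\sqrt{2} \cdot 2 i}{2}\right) + 159\right) \left(\left(3 - 4\right) + 1\right)^{2} = \left(\left(3 + i \sqrt{2}\right) + 159\right) \left(-1 + 1\right)^{2} = \left(162 + i \sqrt{2}\right) 0^{2} = \left(162 + i \sqrt{2}\right) 0 = 0$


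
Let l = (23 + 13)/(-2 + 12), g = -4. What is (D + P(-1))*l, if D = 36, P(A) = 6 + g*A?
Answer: 828/5 ≈ 165.60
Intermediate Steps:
P(A) = 6 - 4*A
l = 18/5 (l = 36/10 = 36*(⅒) = 18/5 ≈ 3.6000)
(D + P(-1))*l = (36 + (6 - 4*(-1)))*(18/5) = (36 + (6 + 4))*(18/5) = (36 + 10)*(18/5) = 46*(18/5) = 828/5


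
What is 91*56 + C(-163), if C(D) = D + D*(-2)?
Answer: 5259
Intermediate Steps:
C(D) = -D (C(D) = D - 2*D = -D)
91*56 + C(-163) = 91*56 - 1*(-163) = 5096 + 163 = 5259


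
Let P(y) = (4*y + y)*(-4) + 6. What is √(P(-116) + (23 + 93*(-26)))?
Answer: I*√69 ≈ 8.3066*I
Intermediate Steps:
P(y) = 6 - 20*y (P(y) = (5*y)*(-4) + 6 = -20*y + 6 = 6 - 20*y)
√(P(-116) + (23 + 93*(-26))) = √((6 - 20*(-116)) + (23 + 93*(-26))) = √((6 + 2320) + (23 - 2418)) = √(2326 - 2395) = √(-69) = I*√69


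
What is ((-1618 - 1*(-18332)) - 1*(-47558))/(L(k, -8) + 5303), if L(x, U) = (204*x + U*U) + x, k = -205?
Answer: -32136/18329 ≈ -1.7533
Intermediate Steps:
L(x, U) = U² + 205*x (L(x, U) = (204*x + U²) + x = (U² + 204*x) + x = U² + 205*x)
((-1618 - 1*(-18332)) - 1*(-47558))/(L(k, -8) + 5303) = ((-1618 - 1*(-18332)) - 1*(-47558))/(((-8)² + 205*(-205)) + 5303) = ((-1618 + 18332) + 47558)/((64 - 42025) + 5303) = (16714 + 47558)/(-41961 + 5303) = 64272/(-36658) = 64272*(-1/36658) = -32136/18329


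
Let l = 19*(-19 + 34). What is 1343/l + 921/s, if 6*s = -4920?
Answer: 33551/9348 ≈ 3.5891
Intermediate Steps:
s = -820 (s = (1/6)*(-4920) = -820)
l = 285 (l = 19*15 = 285)
1343/l + 921/s = 1343/285 + 921/(-820) = 1343*(1/285) + 921*(-1/820) = 1343/285 - 921/820 = 33551/9348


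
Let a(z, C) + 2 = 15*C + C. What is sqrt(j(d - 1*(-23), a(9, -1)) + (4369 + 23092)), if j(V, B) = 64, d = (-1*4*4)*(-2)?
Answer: 5*sqrt(1101) ≈ 165.91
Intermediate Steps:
a(z, C) = -2 + 16*C (a(z, C) = -2 + (15*C + C) = -2 + 16*C)
d = 32 (d = -4*4*(-2) = -16*(-2) = 32)
sqrt(j(d - 1*(-23), a(9, -1)) + (4369 + 23092)) = sqrt(64 + (4369 + 23092)) = sqrt(64 + 27461) = sqrt(27525) = 5*sqrt(1101)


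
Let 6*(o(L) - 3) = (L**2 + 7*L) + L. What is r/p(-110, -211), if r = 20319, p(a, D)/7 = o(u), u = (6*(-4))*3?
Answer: 6773/1799 ≈ 3.7649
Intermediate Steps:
u = -72 (u = -24*3 = -72)
o(L) = 3 + L**2/6 + 4*L/3 (o(L) = 3 + ((L**2 + 7*L) + L)/6 = 3 + (L**2 + 8*L)/6 = 3 + (L**2/6 + 4*L/3) = 3 + L**2/6 + 4*L/3)
p(a, D) = 5397 (p(a, D) = 7*(3 + (1/6)*(-72)**2 + (4/3)*(-72)) = 7*(3 + (1/6)*5184 - 96) = 7*(3 + 864 - 96) = 7*771 = 5397)
r/p(-110, -211) = 20319/5397 = 20319*(1/5397) = 6773/1799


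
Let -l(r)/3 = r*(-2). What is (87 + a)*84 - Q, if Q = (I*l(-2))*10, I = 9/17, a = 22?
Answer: 156732/17 ≈ 9219.5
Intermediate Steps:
I = 9/17 (I = 9*(1/17) = 9/17 ≈ 0.52941)
l(r) = 6*r (l(r) = -3*r*(-2) = -(-6)*r = 6*r)
Q = -1080/17 (Q = (9*(6*(-2))/17)*10 = ((9/17)*(-12))*10 = -108/17*10 = -1080/17 ≈ -63.529)
(87 + a)*84 - Q = (87 + 22)*84 - 1*(-1080/17) = 109*84 + 1080/17 = 9156 + 1080/17 = 156732/17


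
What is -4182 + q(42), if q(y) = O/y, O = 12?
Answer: -29272/7 ≈ -4181.7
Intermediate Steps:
q(y) = 12/y
-4182 + q(42) = -4182 + 12/42 = -4182 + 12*(1/42) = -4182 + 2/7 = -29272/7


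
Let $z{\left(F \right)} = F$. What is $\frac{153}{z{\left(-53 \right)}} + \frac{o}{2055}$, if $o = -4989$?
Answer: $- \frac{192944}{36305} \approx -5.3145$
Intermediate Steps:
$\frac{153}{z{\left(-53 \right)}} + \frac{o}{2055} = \frac{153}{-53} - \frac{4989}{2055} = 153 \left(- \frac{1}{53}\right) - \frac{1663}{685} = - \frac{153}{53} - \frac{1663}{685} = - \frac{192944}{36305}$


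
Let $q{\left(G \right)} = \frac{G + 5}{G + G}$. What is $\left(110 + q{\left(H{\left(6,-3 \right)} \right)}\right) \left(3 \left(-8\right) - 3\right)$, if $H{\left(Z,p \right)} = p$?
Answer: $-2961$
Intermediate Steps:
$q{\left(G \right)} = \frac{5 + G}{2 G}$
$\left(110 + q{\left(H{\left(6,-3 \right)} \right)}\right) \left(3 \left(-8\right) - 3\right) = \left(110 + \frac{5 - 3}{2 \left(-3\right)}\right) \left(3 \left(-8\right) - 3\right) = \left(110 + \frac{1}{2} \left(- \frac{1}{3}\right) 2\right) \left(-24 - 3\right) = \left(110 - \frac{1}{3}\right) \left(-27\right) = \frac{329}{3} \left(-27\right) = -2961$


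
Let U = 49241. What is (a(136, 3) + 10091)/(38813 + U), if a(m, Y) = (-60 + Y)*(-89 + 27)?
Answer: 13625/88054 ≈ 0.15473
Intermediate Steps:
a(m, Y) = 3720 - 62*Y (a(m, Y) = (-60 + Y)*(-62) = 3720 - 62*Y)
(a(136, 3) + 10091)/(38813 + U) = ((3720 - 62*3) + 10091)/(38813 + 49241) = ((3720 - 186) + 10091)/88054 = (3534 + 10091)*(1/88054) = 13625*(1/88054) = 13625/88054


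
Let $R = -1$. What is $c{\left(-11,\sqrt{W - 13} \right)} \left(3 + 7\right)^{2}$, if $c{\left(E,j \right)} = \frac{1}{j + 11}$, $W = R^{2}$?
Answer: $\frac{1100}{133} - \frac{200 i \sqrt{3}}{133} \approx 8.2707 - 2.6046 i$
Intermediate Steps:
$W = 1$ ($W = \left(-1\right)^{2} = 1$)
$c{\left(E,j \right)} = \frac{1}{11 + j}$
$c{\left(-11,\sqrt{W - 13} \right)} \left(3 + 7\right)^{2} = \frac{\left(3 + 7\right)^{2}}{11 + \sqrt{1 - 13}} = \frac{10^{2}}{11 + \sqrt{-12}} = \frac{1}{11 + 2 i \sqrt{3}} \cdot 100 = \frac{100}{11 + 2 i \sqrt{3}}$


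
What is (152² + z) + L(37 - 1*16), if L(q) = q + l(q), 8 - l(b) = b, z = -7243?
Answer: 15869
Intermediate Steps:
l(b) = 8 - b
L(q) = 8 (L(q) = q + (8 - q) = 8)
(152² + z) + L(37 - 1*16) = (152² - 7243) + 8 = (23104 - 7243) + 8 = 15861 + 8 = 15869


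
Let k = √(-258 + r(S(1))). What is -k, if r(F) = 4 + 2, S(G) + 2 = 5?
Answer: -6*I*√7 ≈ -15.875*I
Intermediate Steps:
S(G) = 3 (S(G) = -2 + 5 = 3)
r(F) = 6
k = 6*I*√7 (k = √(-258 + 6) = √(-252) = 6*I*√7 ≈ 15.875*I)
-k = -6*I*√7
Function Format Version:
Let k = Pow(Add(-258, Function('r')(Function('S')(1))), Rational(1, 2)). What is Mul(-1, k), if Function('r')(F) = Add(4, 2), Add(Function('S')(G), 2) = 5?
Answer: Mul(-6, I, Pow(7, Rational(1, 2))) ≈ Mul(-15.875, I)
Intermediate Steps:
Function('S')(G) = 3 (Function('S')(G) = Add(-2, 5) = 3)
Function('r')(F) = 6
k = Mul(6, I, Pow(7, Rational(1, 2))) (k = Pow(Add(-258, 6), Rational(1, 2)) = Pow(-252, Rational(1, 2)) = Mul(6, I, Pow(7, Rational(1, 2))) ≈ Mul(15.875, I))
Mul(-1, k) = Mul(-1, Mul(6, I, Pow(7, Rational(1, 2)))) = Mul(-6, I, Pow(7, Rational(1, 2)))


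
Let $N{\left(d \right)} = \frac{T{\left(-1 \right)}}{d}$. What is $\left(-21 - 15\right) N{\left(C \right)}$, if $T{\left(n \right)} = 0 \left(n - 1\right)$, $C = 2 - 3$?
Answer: $0$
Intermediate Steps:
$C = -1$ ($C = 2 - 3 = -1$)
$T{\left(n \right)} = 0$ ($T{\left(n \right)} = 0 \left(-1 + n\right) = 0$)
$N{\left(d \right)} = 0$ ($N{\left(d \right)} = \frac{0}{d} = 0$)
$\left(-21 - 15\right) N{\left(C \right)} = \left(-21 - 15\right) 0 = \left(-36\right) 0 = 0$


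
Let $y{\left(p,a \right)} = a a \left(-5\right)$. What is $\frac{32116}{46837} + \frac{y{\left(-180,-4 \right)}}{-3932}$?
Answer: $\frac{4643824}{6577253} \approx 0.70604$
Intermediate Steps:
$y{\left(p,a \right)} = - 5 a^{2}$ ($y{\left(p,a \right)} = a^{2} \left(-5\right) = - 5 a^{2}$)
$\frac{32116}{46837} + \frac{y{\left(-180,-4 \right)}}{-3932} = \frac{32116}{46837} + \frac{\left(-5\right) \left(-4\right)^{2}}{-3932} = 32116 \cdot \frac{1}{46837} + \left(-5\right) 16 \left(- \frac{1}{3932}\right) = \frac{4588}{6691} - - \frac{20}{983} = \frac{4588}{6691} + \frac{20}{983} = \frac{4643824}{6577253}$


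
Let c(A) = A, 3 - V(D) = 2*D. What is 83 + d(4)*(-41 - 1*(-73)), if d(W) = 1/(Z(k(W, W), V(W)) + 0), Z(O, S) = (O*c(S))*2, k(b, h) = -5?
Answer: 2091/25 ≈ 83.640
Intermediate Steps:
V(D) = 3 - 2*D
Z(O, S) = 2*O*S (Z(O, S) = (O*S)*2 = 2*O*S)
d(W) = 1/(-30 + 20*W) (d(W) = 1/(2*(-5)*(3 - 2*W) + 0) = 1/((-30 + 20*W) + 0) = 1/(-30 + 20*W))
83 + d(4)*(-41 - 1*(-73)) = 83 + (1/(10*(-3 + 2*4)))*(-41 - 1*(-73)) = 83 + (1/(10*(-3 + 8)))*(-41 + 73) = 83 + ((1/10)/5)*32 = 83 + ((1/10)*(1/5))*32 = 83 + (1/50)*32 = 83 + 16/25 = 2091/25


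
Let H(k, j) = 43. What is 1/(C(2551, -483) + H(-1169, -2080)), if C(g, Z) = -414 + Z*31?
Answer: -1/15344 ≈ -6.5172e-5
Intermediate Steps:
C(g, Z) = -414 + 31*Z
1/(C(2551, -483) + H(-1169, -2080)) = 1/((-414 + 31*(-483)) + 43) = 1/((-414 - 14973) + 43) = 1/(-15387 + 43) = 1/(-15344) = -1/15344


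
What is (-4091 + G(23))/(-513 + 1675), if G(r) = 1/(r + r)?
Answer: -188185/53452 ≈ -3.5206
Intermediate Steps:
G(r) = 1/(2*r)
(-4091 + G(23))/(-513 + 1675) = (-4091 + (1/2)/23)/(-513 + 1675) = (-4091 + (1/2)*(1/23))/1162 = (-4091 + 1/46)*(1/1162) = -188185/46*1/1162 = -188185/53452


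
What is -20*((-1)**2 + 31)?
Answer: -640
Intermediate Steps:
-20*((-1)**2 + 31) = -20*(1 + 31) = -20*32 = -640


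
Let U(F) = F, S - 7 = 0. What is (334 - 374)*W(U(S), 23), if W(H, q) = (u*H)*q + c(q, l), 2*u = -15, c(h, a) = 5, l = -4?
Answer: 48100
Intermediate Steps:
S = 7 (S = 7 + 0 = 7)
u = -15/2 (u = (1/2)*(-15) = -15/2 ≈ -7.5000)
W(H, q) = 5 - 15*H*q/2 (W(H, q) = (-15*H/2)*q + 5 = -15*H*q/2 + 5 = 5 - 15*H*q/2)
(334 - 374)*W(U(S), 23) = (334 - 374)*(5 - 15/2*7*23) = -40*(5 - 2415/2) = -40*(-2405/2) = 48100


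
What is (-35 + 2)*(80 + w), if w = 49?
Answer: -4257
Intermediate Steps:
(-35 + 2)*(80 + w) = (-35 + 2)*(80 + 49) = -33*129 = -4257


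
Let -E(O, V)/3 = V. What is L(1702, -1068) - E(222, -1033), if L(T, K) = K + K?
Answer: -5235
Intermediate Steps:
L(T, K) = 2*K
E(O, V) = -3*V
L(1702, -1068) - E(222, -1033) = 2*(-1068) - (-3)*(-1033) = -2136 - 1*3099 = -2136 - 3099 = -5235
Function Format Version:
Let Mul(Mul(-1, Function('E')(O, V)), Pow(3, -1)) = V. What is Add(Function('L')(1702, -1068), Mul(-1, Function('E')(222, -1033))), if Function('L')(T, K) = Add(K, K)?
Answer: -5235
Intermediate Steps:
Function('L')(T, K) = Mul(2, K)
Function('E')(O, V) = Mul(-3, V)
Add(Function('L')(1702, -1068), Mul(-1, Function('E')(222, -1033))) = Add(Mul(2, -1068), Mul(-1, Mul(-3, -1033))) = Add(-2136, Mul(-1, 3099)) = Add(-2136, -3099) = -5235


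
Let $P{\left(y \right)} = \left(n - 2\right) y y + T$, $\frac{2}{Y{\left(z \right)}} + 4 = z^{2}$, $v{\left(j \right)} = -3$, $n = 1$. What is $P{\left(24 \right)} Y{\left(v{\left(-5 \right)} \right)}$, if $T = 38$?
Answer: $- \frac{1076}{5} \approx -215.2$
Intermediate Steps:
$Y{\left(z \right)} = \frac{2}{-4 + z^{2}}$
$P{\left(y \right)} = 38 - y^{2}$ ($P{\left(y \right)} = \left(1 - 2\right) y y + 38 = - y y + 38 = - y^{2} + 38 = 38 - y^{2}$)
$P{\left(24 \right)} Y{\left(v{\left(-5 \right)} \right)} = \left(38 - 24^{2}\right) \frac{2}{-4 + \left(-3\right)^{2}} = \left(38 - 576\right) \frac{2}{-4 + 9} = \left(38 - 576\right) \frac{2}{5} = - 538 \cdot 2 \cdot \frac{1}{5} = \left(-538\right) \frac{2}{5} = - \frac{1076}{5}$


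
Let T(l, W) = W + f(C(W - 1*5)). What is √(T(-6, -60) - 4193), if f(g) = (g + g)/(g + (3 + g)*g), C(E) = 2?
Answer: I*√38274/3 ≈ 65.213*I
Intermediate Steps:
f(g) = 2*g/(g + g*(3 + g)) (f(g) = (2*g)/(g + g*(3 + g)) = 2*g/(g + g*(3 + g)))
T(l, W) = ⅓ + W (T(l, W) = W + 2/(4 + 2) = W + 2/6 = W + 2*(⅙) = W + ⅓ = ⅓ + W)
√(T(-6, -60) - 4193) = √((⅓ - 60) - 4193) = √(-179/3 - 4193) = √(-12758/3) = I*√38274/3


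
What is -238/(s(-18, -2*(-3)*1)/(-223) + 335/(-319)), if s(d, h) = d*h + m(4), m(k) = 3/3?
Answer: 1209329/2898 ≈ 417.30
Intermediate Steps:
m(k) = 1 (m(k) = 3*(⅓) = 1)
s(d, h) = 1 + d*h (s(d, h) = d*h + 1 = 1 + d*h)
-238/(s(-18, -2*(-3)*1)/(-223) + 335/(-319)) = -238/((1 - 18*(-2*(-3)))/(-223) + 335/(-319)) = -238/((1 - 108)*(-1/223) + 335*(-1/319)) = -238/((1 - 18*6)*(-1/223) - 335/319) = -238/((1 - 108)*(-1/223) - 335/319) = -238/(-107*(-1/223) - 335/319) = -238/(107/223 - 335/319) = -238/(-40572/71137) = -238*(-71137/40572) = 1209329/2898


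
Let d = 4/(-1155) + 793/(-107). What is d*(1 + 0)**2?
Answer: -916343/123585 ≈ -7.4147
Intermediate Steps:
d = -916343/123585 (d = 4*(-1/1155) + 793*(-1/107) = -4/1155 - 793/107 = -916343/123585 ≈ -7.4147)
d*(1 + 0)**2 = -916343*(1 + 0)**2/123585 = -916343/123585*1**2 = -916343/123585*1 = -916343/123585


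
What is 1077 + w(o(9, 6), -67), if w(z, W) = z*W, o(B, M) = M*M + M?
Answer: -1737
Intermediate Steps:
o(B, M) = M + M**2 (o(B, M) = M**2 + M = M + M**2)
w(z, W) = W*z
1077 + w(o(9, 6), -67) = 1077 - 402*(1 + 6) = 1077 - 402*7 = 1077 - 67*42 = 1077 - 2814 = -1737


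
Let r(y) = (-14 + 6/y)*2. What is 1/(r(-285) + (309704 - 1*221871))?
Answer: 95/8341471 ≈ 1.1389e-5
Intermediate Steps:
r(y) = -28 + 12/y
1/(r(-285) + (309704 - 1*221871)) = 1/((-28 + 12/(-285)) + (309704 - 1*221871)) = 1/((-28 + 12*(-1/285)) + (309704 - 221871)) = 1/((-28 - 4/95) + 87833) = 1/(-2664/95 + 87833) = 1/(8341471/95) = 95/8341471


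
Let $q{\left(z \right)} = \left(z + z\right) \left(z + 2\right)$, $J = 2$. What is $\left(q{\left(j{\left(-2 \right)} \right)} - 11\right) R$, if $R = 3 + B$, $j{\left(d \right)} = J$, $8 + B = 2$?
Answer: $-15$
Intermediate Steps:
$B = -6$ ($B = -8 + 2 = -6$)
$j{\left(d \right)} = 2$
$R = -3$ ($R = 3 - 6 = -3$)
$q{\left(z \right)} = 2 z \left(2 + z\right)$
$\left(q{\left(j{\left(-2 \right)} \right)} - 11\right) R = \left(2 \cdot 2 \left(2 + 2\right) - 11\right) \left(-3\right) = \left(2 \cdot 2 \cdot 4 - 11\right) \left(-3\right) = \left(16 - 11\right) \left(-3\right) = 5 \left(-3\right) = -15$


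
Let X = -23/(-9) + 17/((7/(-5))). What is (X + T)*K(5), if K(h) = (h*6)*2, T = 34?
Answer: 30760/21 ≈ 1464.8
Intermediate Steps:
K(h) = 12*h (K(h) = (6*h)*2 = 12*h)
X = -604/63 (X = -23*(-⅑) + 17/((7*(-⅕))) = 23/9 + 17/(-7/5) = 23/9 + 17*(-5/7) = 23/9 - 85/7 = -604/63 ≈ -9.5873)
(X + T)*K(5) = (-604/63 + 34)*(12*5) = (1538/63)*60 = 30760/21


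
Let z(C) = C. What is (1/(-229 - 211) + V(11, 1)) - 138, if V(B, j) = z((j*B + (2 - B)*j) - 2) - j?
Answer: -61161/440 ≈ -139.00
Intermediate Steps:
V(B, j) = -2 - j + B*j + j*(2 - B) (V(B, j) = ((j*B + (2 - B)*j) - 2) - j = ((B*j + j*(2 - B)) - 2) - j = (-2 + B*j + j*(2 - B)) - j = -2 - j + B*j + j*(2 - B))
(1/(-229 - 211) + V(11, 1)) - 138 = (1/(-229 - 211) + (-2 + 1)) - 138 = (1/(-440) - 1) - 138 = (-1/440 - 1) - 138 = -441/440 - 138 = -61161/440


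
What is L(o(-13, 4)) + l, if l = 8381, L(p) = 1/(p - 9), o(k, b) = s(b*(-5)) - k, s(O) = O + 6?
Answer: 83809/10 ≈ 8380.9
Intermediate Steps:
s(O) = 6 + O
o(k, b) = 6 - k - 5*b (o(k, b) = (6 + b*(-5)) - k = (6 - 5*b) - k = 6 - k - 5*b)
L(p) = 1/(-9 + p)
L(o(-13, 4)) + l = 1/(-9 + (6 - 1*(-13) - 5*4)) + 8381 = 1/(-9 + (6 + 13 - 20)) + 8381 = 1/(-9 - 1) + 8381 = 1/(-10) + 8381 = -⅒ + 8381 = 83809/10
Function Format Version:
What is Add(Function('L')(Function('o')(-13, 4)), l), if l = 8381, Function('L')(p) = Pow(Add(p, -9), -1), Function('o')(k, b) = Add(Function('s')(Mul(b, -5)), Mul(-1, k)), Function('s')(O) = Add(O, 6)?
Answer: Rational(83809, 10) ≈ 8380.9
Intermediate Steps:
Function('s')(O) = Add(6, O)
Function('o')(k, b) = Add(6, Mul(-1, k), Mul(-5, b)) (Function('o')(k, b) = Add(Add(6, Mul(b, -5)), Mul(-1, k)) = Add(Add(6, Mul(-5, b)), Mul(-1, k)) = Add(6, Mul(-1, k), Mul(-5, b)))
Function('L')(p) = Pow(Add(-9, p), -1)
Add(Function('L')(Function('o')(-13, 4)), l) = Add(Pow(Add(-9, Add(6, Mul(-1, -13), Mul(-5, 4))), -1), 8381) = Add(Pow(Add(-9, Add(6, 13, -20)), -1), 8381) = Add(Pow(Add(-9, -1), -1), 8381) = Add(Pow(-10, -1), 8381) = Add(Rational(-1, 10), 8381) = Rational(83809, 10)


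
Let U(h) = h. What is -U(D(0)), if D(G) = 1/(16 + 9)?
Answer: -1/25 ≈ -0.040000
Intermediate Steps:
D(G) = 1/25
-U(D(0)) = -1*1/25 = -1/25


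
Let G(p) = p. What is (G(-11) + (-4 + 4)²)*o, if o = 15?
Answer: -165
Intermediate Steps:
(G(-11) + (-4 + 4)²)*o = (-11 + (-4 + 4)²)*15 = (-11 + 0²)*15 = (-11 + 0)*15 = -11*15 = -165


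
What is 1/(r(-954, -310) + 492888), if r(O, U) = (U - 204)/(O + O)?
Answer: 954/470215409 ≈ 2.0289e-6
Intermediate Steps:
r(O, U) = (-204 + U)/(2*O) (r(O, U) = (-204 + U)/((2*O)) = (-204 + U)*(1/(2*O)) = (-204 + U)/(2*O))
1/(r(-954, -310) + 492888) = 1/((1/2)*(-204 - 310)/(-954) + 492888) = 1/((1/2)*(-1/954)*(-514) + 492888) = 1/(257/954 + 492888) = 1/(470215409/954) = 954/470215409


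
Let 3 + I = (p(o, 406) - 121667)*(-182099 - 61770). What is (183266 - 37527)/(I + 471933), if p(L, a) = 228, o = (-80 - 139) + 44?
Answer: 145739/29615679421 ≈ 4.9210e-6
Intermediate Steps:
o = -175 (o = -219 + 44 = -175)
I = 29615207488 (I = -3 + (228 - 121667)*(-182099 - 61770) = -3 - 121439*(-243869) = -3 + 29615207491 = 29615207488)
(183266 - 37527)/(I + 471933) = (183266 - 37527)/(29615207488 + 471933) = 145739/29615679421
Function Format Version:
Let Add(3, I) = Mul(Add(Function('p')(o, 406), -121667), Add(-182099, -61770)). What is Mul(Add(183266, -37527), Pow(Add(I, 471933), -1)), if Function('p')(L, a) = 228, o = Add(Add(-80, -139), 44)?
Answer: Rational(145739, 29615679421) ≈ 4.9210e-6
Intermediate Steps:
o = -175 (o = Add(-219, 44) = -175)
I = 29615207488 (I = Add(-3, Mul(Add(228, -121667), Add(-182099, -61770))) = Add(-3, Mul(-121439, -243869)) = Add(-3, 29615207491) = 29615207488)
Mul(Add(183266, -37527), Pow(Add(I, 471933), -1)) = Mul(Add(183266, -37527), Pow(Add(29615207488, 471933), -1)) = Mul(145739, Pow(29615679421, -1)) = Mul(145739, Rational(1, 29615679421)) = Rational(145739, 29615679421)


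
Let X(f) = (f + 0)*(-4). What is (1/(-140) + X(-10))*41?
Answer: 229559/140 ≈ 1639.7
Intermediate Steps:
X(f) = -4*f (X(f) = f*(-4) = -4*f)
(1/(-140) + X(-10))*41 = (1/(-140) - 4*(-10))*41 = (-1/140 + 40)*41 = (5599/140)*41 = 229559/140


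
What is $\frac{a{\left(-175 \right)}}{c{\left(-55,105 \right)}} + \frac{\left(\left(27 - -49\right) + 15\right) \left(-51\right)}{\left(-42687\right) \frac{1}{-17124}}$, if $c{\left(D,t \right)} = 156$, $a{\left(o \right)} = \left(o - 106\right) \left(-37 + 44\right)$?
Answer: $- \frac{27193187}{14508} \approx -1874.4$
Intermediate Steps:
$a{\left(o \right)} = -742 + 7 o$ ($a{\left(o \right)} = \left(-106 + o\right) 7 = -742 + 7 o$)
$\frac{a{\left(-175 \right)}}{c{\left(-55,105 \right)}} + \frac{\left(\left(27 - -49\right) + 15\right) \left(-51\right)}{\left(-42687\right) \frac{1}{-17124}} = \frac{-742 + 7 \left(-175\right)}{156} + \frac{\left(\left(27 - -49\right) + 15\right) \left(-51\right)}{\left(-42687\right) \frac{1}{-17124}} = \left(-742 - 1225\right) \frac{1}{156} + \frac{\left(\left(27 + 49\right) + 15\right) \left(-51\right)}{\left(-42687\right) \left(- \frac{1}{17124}\right)} = \left(-1967\right) \frac{1}{156} + \frac{\left(76 + 15\right) \left(-51\right)}{\frac{14229}{5708}} = - \frac{1967}{156} + 91 \left(-51\right) \frac{5708}{14229} = - \frac{1967}{156} - \frac{519428}{279} = - \frac{27193187}{14508}$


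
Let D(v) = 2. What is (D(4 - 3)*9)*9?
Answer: 162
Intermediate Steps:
(D(4 - 3)*9)*9 = (2*9)*9 = 18*9 = 162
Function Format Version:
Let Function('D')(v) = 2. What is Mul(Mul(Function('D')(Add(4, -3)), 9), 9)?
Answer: 162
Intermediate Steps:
Mul(Mul(Function('D')(Add(4, -3)), 9), 9) = Mul(Mul(2, 9), 9) = Mul(18, 9) = 162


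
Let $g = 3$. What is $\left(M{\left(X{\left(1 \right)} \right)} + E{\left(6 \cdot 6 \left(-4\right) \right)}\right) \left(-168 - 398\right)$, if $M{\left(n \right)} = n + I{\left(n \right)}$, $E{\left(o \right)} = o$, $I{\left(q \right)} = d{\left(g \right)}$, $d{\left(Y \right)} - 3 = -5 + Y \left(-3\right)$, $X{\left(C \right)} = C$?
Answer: $87164$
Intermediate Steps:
$d{\left(Y \right)} = -2 - 3 Y$ ($d{\left(Y \right)} = 3 + \left(-5 + Y \left(-3\right)\right) = 3 - \left(5 + 3 Y\right) = -2 - 3 Y$)
$I{\left(q \right)} = -11$ ($I{\left(q \right)} = -2 - 9 = -11$)
$M{\left(n \right)} = -11 + n$ ($M{\left(n \right)} = n - 11 = -11 + n$)
$\left(M{\left(X{\left(1 \right)} \right)} + E{\left(6 \cdot 6 \left(-4\right) \right)}\right) \left(-168 - 398\right) = \left(\left(-11 + 1\right) + 6 \cdot 6 \left(-4\right)\right) \left(-168 - 398\right) = \left(-10 + 36 \left(-4\right)\right) \left(-566\right) = \left(-10 - 144\right) \left(-566\right) = \left(-154\right) \left(-566\right) = 87164$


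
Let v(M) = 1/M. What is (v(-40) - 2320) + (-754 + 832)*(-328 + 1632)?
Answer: 3975679/40 ≈ 99392.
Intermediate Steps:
(v(-40) - 2320) + (-754 + 832)*(-328 + 1632) = (1/(-40) - 2320) + (-754 + 832)*(-328 + 1632) = (-1/40 - 2320) + 78*1304 = -92801/40 + 101712 = 3975679/40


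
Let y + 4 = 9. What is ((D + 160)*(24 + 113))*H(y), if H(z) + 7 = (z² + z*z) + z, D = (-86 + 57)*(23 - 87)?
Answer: 13257216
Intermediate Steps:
D = 1856 (D = -29*(-64) = 1856)
y = 5 (y = -4 + 9 = 5)
H(z) = -7 + z + 2*z² (H(z) = -7 + ((z² + z*z) + z) = -7 + ((z² + z²) + z) = -7 + (2*z² + z) = -7 + (z + 2*z²) = -7 + z + 2*z²)
((D + 160)*(24 + 113))*H(y) = ((1856 + 160)*(24 + 113))*(-7 + 5 + 2*5²) = (2016*137)*(-7 + 5 + 2*25) = 276192*(-7 + 5 + 50) = 276192*48 = 13257216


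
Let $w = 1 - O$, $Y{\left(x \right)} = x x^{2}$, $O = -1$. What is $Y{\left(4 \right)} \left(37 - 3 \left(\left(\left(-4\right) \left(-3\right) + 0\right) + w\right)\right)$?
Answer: $-320$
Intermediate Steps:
$Y{\left(x \right)} = x^{3}$
$w = 2$ ($w = 1 - -1 = 1 + 1 = 2$)
$Y{\left(4 \right)} \left(37 - 3 \left(\left(\left(-4\right) \left(-3\right) + 0\right) + w\right)\right) = 4^{3} \left(37 - 3 \left(\left(\left(-4\right) \left(-3\right) + 0\right) + 2\right)\right) = 64 \left(37 - 3 \left(\left(12 + 0\right) + 2\right)\right) = 64 \left(37 - 3 \left(12 + 2\right)\right) = 64 \left(37 - 42\right) = 64 \left(-5\right) = -320$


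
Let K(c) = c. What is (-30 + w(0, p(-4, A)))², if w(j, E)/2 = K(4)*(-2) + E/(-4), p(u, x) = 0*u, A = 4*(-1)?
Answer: 2116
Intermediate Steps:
A = -4
p(u, x) = 0
w(j, E) = -16 - E/2 (w(j, E) = 2*(4*(-2) + E/(-4)) = 2*(-8 + E*(-¼)) = 2*(-8 - E/4) = -16 - E/2)
(-30 + w(0, p(-4, A)))² = (-30 + (-16 - ½*0))² = (-30 + (-16 + 0))² = (-30 - 16)² = (-46)² = 2116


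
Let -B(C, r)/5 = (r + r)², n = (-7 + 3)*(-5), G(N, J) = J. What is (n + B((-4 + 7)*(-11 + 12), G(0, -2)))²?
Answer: 3600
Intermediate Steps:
n = 20 (n = -4*(-5) = 20)
B(C, r) = -20*r² (B(C, r) = -5*(r + r)² = -5*4*r² = -20*r²)
(n + B((-4 + 7)*(-11 + 12), G(0, -2)))² = (20 - 20*(-2)²)² = (20 - 20*4)² = (20 - 80)² = (-60)² = 3600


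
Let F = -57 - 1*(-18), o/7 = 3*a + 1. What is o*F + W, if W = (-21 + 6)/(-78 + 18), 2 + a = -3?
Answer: 15289/4 ≈ 3822.3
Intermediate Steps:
a = -5 (a = -2 - 3 = -5)
o = -98 (o = 7*(3*(-5) + 1) = 7*(-15 + 1) = 7*(-14) = -98)
W = 1/4 (W = -15/(-60) = -15*(-1/60) = 1/4 ≈ 0.25000)
F = -39 (F = -57 + 18 = -39)
o*F + W = -98*(-39) + 1/4 = 3822 + 1/4 = 15289/4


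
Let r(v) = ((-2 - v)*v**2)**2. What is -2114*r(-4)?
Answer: -2164736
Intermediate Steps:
r(v) = v**4*(-2 - v)**2 (r(v) = (v**2*(-2 - v))**2 = v**4*(-2 - v)**2)
-2114*r(-4) = -2114*(-4)**4*(2 - 4)**2 = -541184*(-2)**2 = -541184*4 = -2114*1024 = -2164736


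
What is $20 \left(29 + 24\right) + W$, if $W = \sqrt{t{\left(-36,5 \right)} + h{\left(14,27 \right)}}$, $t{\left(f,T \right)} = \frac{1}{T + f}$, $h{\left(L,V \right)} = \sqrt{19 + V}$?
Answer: $1060 + \frac{\sqrt{-31 + 961 \sqrt{46}}}{31} \approx 1062.6$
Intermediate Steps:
$W = \sqrt{- \frac{1}{31} + \sqrt{46}}$ ($W = \sqrt{\frac{1}{5 - 36} + \sqrt{19 + 27}} = \sqrt{\frac{1}{-31} + \sqrt{46}} = \sqrt{- \frac{1}{31} + \sqrt{46}} \approx 2.5981$)
$20 \left(29 + 24\right) + W = 20 \left(29 + 24\right) + \frac{\sqrt{-31 + 961 \sqrt{46}}}{31} = 20 \cdot 53 + \frac{\sqrt{-31 + 961 \sqrt{46}}}{31} = 1060 + \frac{\sqrt{-31 + 961 \sqrt{46}}}{31}$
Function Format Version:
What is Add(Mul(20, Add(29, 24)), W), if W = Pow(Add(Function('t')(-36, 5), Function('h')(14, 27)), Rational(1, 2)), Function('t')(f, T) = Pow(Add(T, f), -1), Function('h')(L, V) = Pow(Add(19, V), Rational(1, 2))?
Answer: Add(1060, Mul(Rational(1, 31), Pow(Add(-31, Mul(961, Pow(46, Rational(1, 2)))), Rational(1, 2)))) ≈ 1062.6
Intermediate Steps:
W = Pow(Add(Rational(-1, 31), Pow(46, Rational(1, 2))), Rational(1, 2)) (W = Pow(Add(Pow(Add(5, -36), -1), Pow(Add(19, 27), Rational(1, 2))), Rational(1, 2)) = Pow(Add(Pow(-31, -1), Pow(46, Rational(1, 2))), Rational(1, 2)) = Pow(Add(Rational(-1, 31), Pow(46, Rational(1, 2))), Rational(1, 2)) ≈ 2.5981)
Add(Mul(20, Add(29, 24)), W) = Add(Mul(20, Add(29, 24)), Mul(Rational(1, 31), Pow(Add(-31, Mul(961, Pow(46, Rational(1, 2)))), Rational(1, 2)))) = Add(Mul(20, 53), Mul(Rational(1, 31), Pow(Add(-31, Mul(961, Pow(46, Rational(1, 2)))), Rational(1, 2)))) = Add(1060, Mul(Rational(1, 31), Pow(Add(-31, Mul(961, Pow(46, Rational(1, 2)))), Rational(1, 2))))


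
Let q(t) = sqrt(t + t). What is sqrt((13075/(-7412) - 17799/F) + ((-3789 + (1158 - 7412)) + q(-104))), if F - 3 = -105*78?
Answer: sqrt(-1027220393064005391 + 409145607113104*I*sqrt(13))/10113674 ≈ 0.071958 + 100.21*I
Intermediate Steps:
F = -8187 (F = 3 - 105*78 = 3 - 8190 = -8187)
q(t) = sqrt(2)*sqrt(t) (q(t) = sqrt(2*t) = sqrt(2)*sqrt(t))
sqrt((13075/(-7412) - 17799/F) + ((-3789 + (1158 - 7412)) + q(-104))) = sqrt((13075/(-7412) - 17799/(-8187)) + ((-3789 + (1158 - 7412)) + sqrt(2)*sqrt(-104))) = sqrt((13075*(-1/7412) - 17799*(-1/8187)) + ((-3789 - 6254) + sqrt(2)*(2*I*sqrt(26)))) = sqrt((-13075/7412 + 5933/2729) + (-10043 + 4*I*sqrt(13))) = sqrt(8293721/20227348 + (-10043 + 4*I*sqrt(13))) = sqrt(-203134962243/20227348 + 4*I*sqrt(13))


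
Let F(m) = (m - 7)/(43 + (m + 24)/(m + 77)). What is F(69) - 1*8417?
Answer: -53615655/6371 ≈ -8415.6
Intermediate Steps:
F(m) = (-7 + m)/(43 + (24 + m)/(77 + m))
F(69) - 1*8417 = (-539 + 69² + 70*69)/(3335 + 44*69) - 1*8417 = (-539 + 4761 + 4830)/(3335 + 3036) - 8417 = 9052/6371 - 8417 = -53615655/6371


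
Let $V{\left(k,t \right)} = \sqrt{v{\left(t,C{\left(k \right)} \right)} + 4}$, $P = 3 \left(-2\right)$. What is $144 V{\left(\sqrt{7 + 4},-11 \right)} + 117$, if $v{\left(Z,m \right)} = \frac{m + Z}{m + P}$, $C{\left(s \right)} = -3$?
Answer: $117 + 240 \sqrt{2} \approx 456.41$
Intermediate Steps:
$P = -6$
$v{\left(Z,m \right)} = \frac{Z + m}{-6 + m}$ ($v{\left(Z,m \right)} = \frac{m + Z}{m - 6} = \frac{Z + m}{-6 + m}$)
$V{\left(k,t \right)} = \sqrt{\frac{13}{3} - \frac{t}{9}}$ ($V{\left(k,t \right)} = \sqrt{\frac{t - 3}{-6 - 3} + 4} = \sqrt{\frac{-3 + t}{-9} + 4} = \sqrt{- \frac{-3 + t}{9} + 4} = \sqrt{\left(\frac{1}{3} - \frac{t}{9}\right) + 4} = \sqrt{\frac{13}{3} - \frac{t}{9}}$)
$144 V{\left(\sqrt{7 + 4},-11 \right)} + 117 = 144 \frac{\sqrt{39 - -11}}{3} + 117 = 144 \frac{\sqrt{39 + 11}}{3} + 117 = 144 \frac{\sqrt{50}}{3} + 117 = 144 \frac{5 \sqrt{2}}{3} + 117 = 240 \sqrt{2} + 117 = 117 + 240 \sqrt{2}$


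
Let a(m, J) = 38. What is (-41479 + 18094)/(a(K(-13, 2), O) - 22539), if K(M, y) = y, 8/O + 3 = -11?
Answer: 23385/22501 ≈ 1.0393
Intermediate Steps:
O = -4/7 (O = 8/(-3 - 11) = 8/(-14) = 8*(-1/14) = -4/7 ≈ -0.57143)
(-41479 + 18094)/(a(K(-13, 2), O) - 22539) = (-41479 + 18094)/(38 - 22539) = -23385/(-22501) = -23385*(-1/22501) = 23385/22501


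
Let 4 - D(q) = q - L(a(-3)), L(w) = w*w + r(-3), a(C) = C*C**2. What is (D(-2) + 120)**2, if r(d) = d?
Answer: 725904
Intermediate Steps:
a(C) = C**3
L(w) = -3 + w**2 (L(w) = w*w - 3 = w**2 - 3 = -3 + w**2)
D(q) = 730 - q (D(q) = 4 - (q - (-3 + ((-3)**3)**2)) = 4 - (q - (-3 + (-27)**2)) = 4 - (q - (-3 + 729)) = 4 - (q - 1*726) = 4 - (q - 726) = 4 - (-726 + q) = 4 + (726 - q) = 730 - q)
(D(-2) + 120)**2 = ((730 - 1*(-2)) + 120)**2 = ((730 + 2) + 120)**2 = (732 + 120)**2 = 852**2 = 725904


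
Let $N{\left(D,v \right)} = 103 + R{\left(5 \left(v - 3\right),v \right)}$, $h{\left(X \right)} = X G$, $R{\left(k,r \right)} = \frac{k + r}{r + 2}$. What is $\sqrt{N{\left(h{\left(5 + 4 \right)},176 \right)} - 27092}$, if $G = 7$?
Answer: $\frac{i \sqrt{854934178}}{178} \approx 164.27 i$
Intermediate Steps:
$R{\left(k,r \right)} = \frac{k + r}{2 + r}$
$h{\left(X \right)} = 7 X$ ($h{\left(X \right)} = X 7 = 7 X$)
$N{\left(D,v \right)} = 103 + \frac{-15 + 6 v}{2 + v}$ ($N{\left(D,v \right)} = 103 + \frac{5 \left(v - 3\right) + v}{2 + v} = 103 + \frac{5 \left(-3 + v\right) + v}{2 + v} = 103 + \frac{\left(-15 + 5 v\right) + v}{2 + v} = 103 + \frac{-15 + 6 v}{2 + v}$)
$\sqrt{N{\left(h{\left(5 + 4 \right)},176 \right)} - 27092} = \sqrt{\frac{191 + 109 \cdot 176}{2 + 176} - 27092} = \sqrt{\frac{191 + 19184}{178} - 27092} = \sqrt{\frac{1}{178} \cdot 19375 - 27092} = \sqrt{\frac{19375}{178} - 27092} = \sqrt{- \frac{4803001}{178}} = \frac{i \sqrt{854934178}}{178}$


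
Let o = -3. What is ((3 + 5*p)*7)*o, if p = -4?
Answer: 357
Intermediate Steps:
((3 + 5*p)*7)*o = ((3 + 5*(-4))*7)*(-3) = ((3 - 20)*7)*(-3) = -17*7*(-3) = -119*(-3) = 357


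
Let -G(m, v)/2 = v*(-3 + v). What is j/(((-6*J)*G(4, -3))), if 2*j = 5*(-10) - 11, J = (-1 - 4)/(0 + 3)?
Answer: 61/720 ≈ 0.084722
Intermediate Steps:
G(m, v) = -2*v*(-3 + v)
J = -5/3 ≈ -1.6667
j = -61/2 (j = (5*(-10) - 11)/2 = (-50 - 11)/2 = (½)*(-61) = -61/2 ≈ -30.500)
j/(((-6*J)*G(4, -3))) = -61*(-1/(60*(3 - 1*(-3))))/2 = -61*(-1/(60*(3 + 3)))/2 = -61/(2*(10*(2*(-3)*6))) = -61/(2*(10*(-36))) = -61/2/(-360) = -61/2*(-1/360) = 61/720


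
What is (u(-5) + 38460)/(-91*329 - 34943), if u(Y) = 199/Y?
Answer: -192101/324410 ≈ -0.59216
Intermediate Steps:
(u(-5) + 38460)/(-91*329 - 34943) = (199/(-5) + 38460)/(-91*329 - 34943) = (199*(-⅕) + 38460)/(-29939 - 34943) = (-199/5 + 38460)/(-64882) = (192101/5)*(-1/64882) = -192101/324410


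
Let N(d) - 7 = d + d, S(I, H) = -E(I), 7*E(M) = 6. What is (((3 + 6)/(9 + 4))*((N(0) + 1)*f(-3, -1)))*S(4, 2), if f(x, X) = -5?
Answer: 2160/91 ≈ 23.736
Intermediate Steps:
E(M) = 6/7 (E(M) = (⅐)*6 = 6/7)
S(I, H) = -6/7 (S(I, H) = -1*6/7 = -6/7)
N(d) = 7 + 2*d (N(d) = 7 + (d + d) = 7 + 2*d)
(((3 + 6)/(9 + 4))*((N(0) + 1)*f(-3, -1)))*S(4, 2) = (((3 + 6)/(9 + 4))*(((7 + 2*0) + 1)*(-5)))*(-6/7) = ((9/13)*(((7 + 0) + 1)*(-5)))*(-6/7) = ((9*(1/13))*((7 + 1)*(-5)))*(-6/7) = (9*(8*(-5))/13)*(-6/7) = ((9/13)*(-40))*(-6/7) = -360/13*(-6/7) = 2160/91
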